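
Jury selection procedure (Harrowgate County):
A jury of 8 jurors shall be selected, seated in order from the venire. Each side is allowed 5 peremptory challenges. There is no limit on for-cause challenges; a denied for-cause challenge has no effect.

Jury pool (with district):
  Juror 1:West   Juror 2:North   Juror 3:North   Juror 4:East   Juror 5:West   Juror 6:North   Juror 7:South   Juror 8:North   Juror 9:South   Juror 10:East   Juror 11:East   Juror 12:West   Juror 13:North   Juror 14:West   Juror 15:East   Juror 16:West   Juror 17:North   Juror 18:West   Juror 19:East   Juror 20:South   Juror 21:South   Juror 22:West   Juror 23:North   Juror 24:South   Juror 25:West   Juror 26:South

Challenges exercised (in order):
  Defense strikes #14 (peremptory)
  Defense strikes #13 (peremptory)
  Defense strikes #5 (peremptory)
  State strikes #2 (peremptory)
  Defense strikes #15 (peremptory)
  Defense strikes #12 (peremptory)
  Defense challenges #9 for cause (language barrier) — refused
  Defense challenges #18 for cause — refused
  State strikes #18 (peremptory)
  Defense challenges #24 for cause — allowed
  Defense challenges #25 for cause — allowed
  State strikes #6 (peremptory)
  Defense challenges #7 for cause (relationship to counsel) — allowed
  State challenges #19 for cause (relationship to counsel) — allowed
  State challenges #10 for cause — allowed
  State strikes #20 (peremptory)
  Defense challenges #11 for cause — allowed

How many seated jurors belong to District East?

1

Removed: #2, #5, #6, #7, #10, #11, #12, #13, #14, #15, #18, #19, #20, #24, #25.
Seated jurors 1–8: #1, #3, #4, #8, #9, #16, #17, #21.
Of those, in District East: #4 → 1.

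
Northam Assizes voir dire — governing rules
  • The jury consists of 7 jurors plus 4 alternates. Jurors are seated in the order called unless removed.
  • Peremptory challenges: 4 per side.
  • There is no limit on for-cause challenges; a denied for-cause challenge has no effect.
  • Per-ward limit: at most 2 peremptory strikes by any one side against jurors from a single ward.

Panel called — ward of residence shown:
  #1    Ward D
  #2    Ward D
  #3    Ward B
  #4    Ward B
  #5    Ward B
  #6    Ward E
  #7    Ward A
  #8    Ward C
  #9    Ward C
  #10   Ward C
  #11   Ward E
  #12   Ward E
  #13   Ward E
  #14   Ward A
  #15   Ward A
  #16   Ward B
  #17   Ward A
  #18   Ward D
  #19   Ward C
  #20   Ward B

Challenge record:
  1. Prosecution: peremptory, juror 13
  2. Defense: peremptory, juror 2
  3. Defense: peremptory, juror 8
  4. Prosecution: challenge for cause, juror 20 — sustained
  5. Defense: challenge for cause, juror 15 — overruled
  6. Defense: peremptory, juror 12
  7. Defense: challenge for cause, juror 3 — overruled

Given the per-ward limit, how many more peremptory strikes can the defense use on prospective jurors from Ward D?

1

Defense peremptories so far: #2, #8, #12 — 3 of 4 used, 1 left overall.
Against Ward D: #2 — 1 used; per-ward cap 2 leaves 1.
Binding limit: min(1, 1) = 1.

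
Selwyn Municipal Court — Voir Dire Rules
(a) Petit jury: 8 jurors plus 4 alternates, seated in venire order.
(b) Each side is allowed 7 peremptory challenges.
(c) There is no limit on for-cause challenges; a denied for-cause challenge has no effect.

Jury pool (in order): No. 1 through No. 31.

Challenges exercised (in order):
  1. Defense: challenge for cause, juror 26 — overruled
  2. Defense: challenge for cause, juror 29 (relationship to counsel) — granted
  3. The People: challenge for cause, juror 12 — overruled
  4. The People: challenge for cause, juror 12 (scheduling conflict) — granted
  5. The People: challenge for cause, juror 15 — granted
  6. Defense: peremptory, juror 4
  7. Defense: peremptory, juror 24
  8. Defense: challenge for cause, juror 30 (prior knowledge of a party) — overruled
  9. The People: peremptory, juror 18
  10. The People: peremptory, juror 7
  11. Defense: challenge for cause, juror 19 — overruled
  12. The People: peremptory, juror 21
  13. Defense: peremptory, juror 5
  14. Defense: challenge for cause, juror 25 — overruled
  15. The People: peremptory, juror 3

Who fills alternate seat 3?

17

Removed: #3, #4, #5, #7, #12, #15, #18, #21, #24, #29. (#19, #25, #26, #30 stay — for-cause denied.)
Filling seats in venire order through position 11: #1, #2, #6, #8, #9, #10, #11, #13, #14, #16, #17.
So alternate 3 is #17.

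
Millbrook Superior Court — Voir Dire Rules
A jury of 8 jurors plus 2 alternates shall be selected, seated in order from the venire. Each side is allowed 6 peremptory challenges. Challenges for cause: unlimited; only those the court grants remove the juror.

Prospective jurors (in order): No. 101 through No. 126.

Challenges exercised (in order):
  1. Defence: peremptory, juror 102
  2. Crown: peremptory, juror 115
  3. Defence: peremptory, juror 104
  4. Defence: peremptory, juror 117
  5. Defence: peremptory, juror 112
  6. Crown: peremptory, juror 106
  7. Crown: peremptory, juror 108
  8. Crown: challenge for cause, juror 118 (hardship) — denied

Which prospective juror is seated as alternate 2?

Removed: #102, #104, #106, #108, #112, #115, #117. (#118 stays — for-cause denied.)
Filling seats in venire order through position 10: #101, #103, #105, #107, #109, #110, #111, #113, #114, #116.
So alternate 2 is #116.

116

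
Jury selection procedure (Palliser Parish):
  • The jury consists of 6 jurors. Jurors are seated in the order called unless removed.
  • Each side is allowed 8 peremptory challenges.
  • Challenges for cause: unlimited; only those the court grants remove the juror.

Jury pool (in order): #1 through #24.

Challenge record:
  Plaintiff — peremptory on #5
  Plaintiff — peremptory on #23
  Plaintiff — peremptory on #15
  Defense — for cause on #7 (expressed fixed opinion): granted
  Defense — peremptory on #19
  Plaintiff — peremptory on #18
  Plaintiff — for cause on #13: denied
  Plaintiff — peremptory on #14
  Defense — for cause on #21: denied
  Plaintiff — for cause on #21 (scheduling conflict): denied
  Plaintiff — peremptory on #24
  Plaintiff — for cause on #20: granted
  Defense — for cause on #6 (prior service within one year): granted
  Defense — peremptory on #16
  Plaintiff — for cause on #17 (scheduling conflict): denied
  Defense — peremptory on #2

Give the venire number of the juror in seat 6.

10

Removed: #2, #5, #6, #7, #14, #15, #16, #18, #19, #20, #23, #24. (#13, #17, #21 stay — for-cause denied.)
Seating in order: seats 1–6 → #1, #3, #4, #8, #9, #10.
So seat 6 is #10.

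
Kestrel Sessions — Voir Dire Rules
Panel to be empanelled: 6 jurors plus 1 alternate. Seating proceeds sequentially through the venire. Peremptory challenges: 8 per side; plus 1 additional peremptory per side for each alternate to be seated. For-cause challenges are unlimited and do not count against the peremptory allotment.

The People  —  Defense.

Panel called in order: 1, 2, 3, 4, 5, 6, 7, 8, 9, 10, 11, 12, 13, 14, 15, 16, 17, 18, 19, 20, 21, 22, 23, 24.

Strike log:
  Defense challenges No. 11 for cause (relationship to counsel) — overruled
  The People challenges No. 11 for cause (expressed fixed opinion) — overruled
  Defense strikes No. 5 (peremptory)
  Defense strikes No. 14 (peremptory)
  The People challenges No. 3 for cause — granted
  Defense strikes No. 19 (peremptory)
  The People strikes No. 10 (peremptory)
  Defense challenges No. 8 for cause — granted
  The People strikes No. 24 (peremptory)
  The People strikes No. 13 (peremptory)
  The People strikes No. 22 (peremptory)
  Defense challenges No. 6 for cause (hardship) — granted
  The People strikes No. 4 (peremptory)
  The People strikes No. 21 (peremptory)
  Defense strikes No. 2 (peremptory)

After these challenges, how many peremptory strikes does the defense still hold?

Defense allotment: 8 base + 1 × 1 alternate = 9.
Defense peremptories used: #5, #14, #19, #2 — 4 (for-cause on #11, #8, #6 don't count).
Remaining: 9 − 4 = 5.

5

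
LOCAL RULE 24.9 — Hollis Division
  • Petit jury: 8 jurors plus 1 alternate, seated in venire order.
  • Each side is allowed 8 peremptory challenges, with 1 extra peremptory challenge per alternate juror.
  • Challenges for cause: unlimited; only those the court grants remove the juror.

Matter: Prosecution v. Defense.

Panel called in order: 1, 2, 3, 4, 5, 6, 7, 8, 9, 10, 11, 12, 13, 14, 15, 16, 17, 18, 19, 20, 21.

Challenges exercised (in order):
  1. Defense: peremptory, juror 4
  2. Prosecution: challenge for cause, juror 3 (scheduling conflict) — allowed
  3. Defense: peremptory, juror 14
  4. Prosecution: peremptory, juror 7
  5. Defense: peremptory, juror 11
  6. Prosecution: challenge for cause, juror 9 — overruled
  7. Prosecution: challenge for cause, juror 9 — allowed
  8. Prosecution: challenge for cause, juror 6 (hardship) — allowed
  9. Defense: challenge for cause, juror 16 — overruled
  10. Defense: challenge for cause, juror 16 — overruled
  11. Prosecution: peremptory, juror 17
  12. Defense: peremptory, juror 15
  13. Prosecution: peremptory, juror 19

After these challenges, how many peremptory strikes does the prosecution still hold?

Prosecution allotment: 8 base + 1 × 1 alternate = 9.
Prosecution peremptories used: #7, #17, #19 — 3 (for-cause on #3, #9, #9, #6 don't count).
Remaining: 9 − 3 = 6.

6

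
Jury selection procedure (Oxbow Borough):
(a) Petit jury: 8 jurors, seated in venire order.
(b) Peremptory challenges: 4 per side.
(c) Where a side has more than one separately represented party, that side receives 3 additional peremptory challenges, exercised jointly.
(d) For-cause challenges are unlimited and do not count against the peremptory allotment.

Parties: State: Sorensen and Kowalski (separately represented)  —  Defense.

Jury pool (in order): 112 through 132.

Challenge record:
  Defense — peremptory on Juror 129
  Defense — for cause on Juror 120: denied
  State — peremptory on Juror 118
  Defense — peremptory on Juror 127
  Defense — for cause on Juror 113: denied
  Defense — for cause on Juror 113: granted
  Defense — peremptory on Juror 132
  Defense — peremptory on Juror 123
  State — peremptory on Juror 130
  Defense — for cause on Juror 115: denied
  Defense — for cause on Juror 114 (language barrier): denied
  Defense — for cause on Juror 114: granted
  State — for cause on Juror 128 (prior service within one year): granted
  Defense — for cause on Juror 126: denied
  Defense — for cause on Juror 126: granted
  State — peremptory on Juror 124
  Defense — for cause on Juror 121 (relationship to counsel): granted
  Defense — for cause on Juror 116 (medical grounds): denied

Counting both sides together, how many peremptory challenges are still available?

4

State allotment: 4 base + 3 multi-party = 7. Defense allotment: 4.
State peremptories used: #118, #130, #124 — 3 (the for-cause on #128 doesn't count).
Defense peremptories used: #129, #127, #132, #123 — 4 (for-cause on #120, #113, #113, #115, #114, #114, #126, #126, #121, #116 don't count).
Remaining: (7 − 3) + (4 − 4) = 4.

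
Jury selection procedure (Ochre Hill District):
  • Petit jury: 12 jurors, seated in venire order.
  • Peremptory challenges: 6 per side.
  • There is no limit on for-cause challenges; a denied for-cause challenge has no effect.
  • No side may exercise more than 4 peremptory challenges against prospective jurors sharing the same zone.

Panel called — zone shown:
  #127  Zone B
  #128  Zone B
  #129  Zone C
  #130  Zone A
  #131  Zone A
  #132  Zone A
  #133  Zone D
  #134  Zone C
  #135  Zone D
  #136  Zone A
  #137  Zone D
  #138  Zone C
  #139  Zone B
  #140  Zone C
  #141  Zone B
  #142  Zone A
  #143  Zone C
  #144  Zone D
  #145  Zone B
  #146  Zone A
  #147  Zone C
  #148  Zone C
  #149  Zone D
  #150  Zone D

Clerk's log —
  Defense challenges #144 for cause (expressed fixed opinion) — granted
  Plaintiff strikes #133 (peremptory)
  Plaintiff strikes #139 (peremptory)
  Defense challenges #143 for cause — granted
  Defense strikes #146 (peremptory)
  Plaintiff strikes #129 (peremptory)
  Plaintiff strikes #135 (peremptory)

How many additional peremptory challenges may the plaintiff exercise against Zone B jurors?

2

Plaintiff peremptories so far: #133, #139, #129, #135 — 4 of 6 used, 2 left overall.
Against Zone B: #139 — 1 used; per-zone cap 4 leaves 3.
Binding limit: min(2, 3) = 2.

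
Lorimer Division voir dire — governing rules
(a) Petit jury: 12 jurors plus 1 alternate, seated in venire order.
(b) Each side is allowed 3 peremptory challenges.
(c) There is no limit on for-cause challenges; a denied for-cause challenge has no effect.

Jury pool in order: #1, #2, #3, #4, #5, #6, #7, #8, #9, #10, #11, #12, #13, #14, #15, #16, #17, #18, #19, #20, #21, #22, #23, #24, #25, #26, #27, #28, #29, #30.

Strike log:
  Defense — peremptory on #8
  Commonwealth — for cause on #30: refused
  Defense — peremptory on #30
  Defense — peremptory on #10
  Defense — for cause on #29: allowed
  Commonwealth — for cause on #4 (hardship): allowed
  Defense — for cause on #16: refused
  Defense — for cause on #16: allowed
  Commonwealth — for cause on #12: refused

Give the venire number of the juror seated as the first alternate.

17

Removed: #4, #8, #10, #16, #29, #30. (#12 stays — for-cause denied.)
Filling seats in venire order through position 13: #1, #2, #3, #5, #6, #7, #9, #11, #12, #13, #14, #15, #17.
So alternate 1 is #17.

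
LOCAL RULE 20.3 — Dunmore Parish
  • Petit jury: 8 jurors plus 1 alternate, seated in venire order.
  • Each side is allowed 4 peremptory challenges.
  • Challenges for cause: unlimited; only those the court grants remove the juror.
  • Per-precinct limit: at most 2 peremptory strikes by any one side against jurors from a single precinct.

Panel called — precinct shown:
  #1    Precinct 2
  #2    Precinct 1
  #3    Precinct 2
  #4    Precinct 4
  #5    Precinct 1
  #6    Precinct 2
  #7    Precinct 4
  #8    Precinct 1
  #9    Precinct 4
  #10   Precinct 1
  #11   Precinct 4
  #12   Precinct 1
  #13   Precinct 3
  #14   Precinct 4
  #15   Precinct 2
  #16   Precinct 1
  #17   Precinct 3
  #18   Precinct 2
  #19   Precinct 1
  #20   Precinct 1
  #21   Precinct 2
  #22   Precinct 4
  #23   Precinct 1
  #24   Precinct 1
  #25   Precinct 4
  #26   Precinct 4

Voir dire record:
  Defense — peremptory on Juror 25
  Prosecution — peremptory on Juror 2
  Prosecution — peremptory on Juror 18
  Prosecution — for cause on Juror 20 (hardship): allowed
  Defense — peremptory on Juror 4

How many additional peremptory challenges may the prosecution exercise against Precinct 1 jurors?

Prosecution peremptories so far: #2, #18 — 2 of 4 used, 2 left overall.
Against Precinct 1: #2 — 1 used; per-precinct cap 2 leaves 1.
Binding limit: min(2, 1) = 1.

1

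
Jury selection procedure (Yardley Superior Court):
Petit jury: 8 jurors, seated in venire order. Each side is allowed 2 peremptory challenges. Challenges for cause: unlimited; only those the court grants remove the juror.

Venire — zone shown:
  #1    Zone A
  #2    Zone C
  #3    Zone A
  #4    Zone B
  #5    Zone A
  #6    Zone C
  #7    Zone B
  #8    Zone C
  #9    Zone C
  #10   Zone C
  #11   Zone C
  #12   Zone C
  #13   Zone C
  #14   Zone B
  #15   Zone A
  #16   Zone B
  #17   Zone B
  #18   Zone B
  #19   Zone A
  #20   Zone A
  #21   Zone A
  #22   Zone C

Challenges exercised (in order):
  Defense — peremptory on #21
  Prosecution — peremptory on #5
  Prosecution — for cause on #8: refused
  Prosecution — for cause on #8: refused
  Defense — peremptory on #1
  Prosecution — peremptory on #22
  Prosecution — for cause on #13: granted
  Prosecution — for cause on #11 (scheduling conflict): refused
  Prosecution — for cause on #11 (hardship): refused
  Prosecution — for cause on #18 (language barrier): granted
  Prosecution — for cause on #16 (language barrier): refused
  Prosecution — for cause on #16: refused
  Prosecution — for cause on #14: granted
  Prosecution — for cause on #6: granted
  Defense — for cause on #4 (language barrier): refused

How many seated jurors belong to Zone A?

1

Removed: #1, #5, #6, #13, #14, #18, #21, #22.
Seated jurors 1–8: #2, #3, #4, #7, #8, #9, #10, #11.
Of those, in Zone A: #3 → 1.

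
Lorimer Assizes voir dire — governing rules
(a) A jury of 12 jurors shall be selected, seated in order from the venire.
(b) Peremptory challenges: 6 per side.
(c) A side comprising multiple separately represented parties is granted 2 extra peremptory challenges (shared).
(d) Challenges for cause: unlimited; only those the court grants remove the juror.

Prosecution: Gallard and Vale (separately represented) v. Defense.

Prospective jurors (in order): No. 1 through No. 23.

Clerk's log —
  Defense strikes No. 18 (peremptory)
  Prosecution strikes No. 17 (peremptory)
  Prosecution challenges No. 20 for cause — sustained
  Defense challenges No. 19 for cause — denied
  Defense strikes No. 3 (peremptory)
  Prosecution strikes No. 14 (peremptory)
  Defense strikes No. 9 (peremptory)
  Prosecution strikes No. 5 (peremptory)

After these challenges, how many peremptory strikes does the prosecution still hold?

Prosecution allotment: 6 base + 2 multi-party = 8.
Prosecution peremptories used: #17, #14, #5 — 3 (the for-cause on #20 doesn't count).
Remaining: 8 − 3 = 5.

5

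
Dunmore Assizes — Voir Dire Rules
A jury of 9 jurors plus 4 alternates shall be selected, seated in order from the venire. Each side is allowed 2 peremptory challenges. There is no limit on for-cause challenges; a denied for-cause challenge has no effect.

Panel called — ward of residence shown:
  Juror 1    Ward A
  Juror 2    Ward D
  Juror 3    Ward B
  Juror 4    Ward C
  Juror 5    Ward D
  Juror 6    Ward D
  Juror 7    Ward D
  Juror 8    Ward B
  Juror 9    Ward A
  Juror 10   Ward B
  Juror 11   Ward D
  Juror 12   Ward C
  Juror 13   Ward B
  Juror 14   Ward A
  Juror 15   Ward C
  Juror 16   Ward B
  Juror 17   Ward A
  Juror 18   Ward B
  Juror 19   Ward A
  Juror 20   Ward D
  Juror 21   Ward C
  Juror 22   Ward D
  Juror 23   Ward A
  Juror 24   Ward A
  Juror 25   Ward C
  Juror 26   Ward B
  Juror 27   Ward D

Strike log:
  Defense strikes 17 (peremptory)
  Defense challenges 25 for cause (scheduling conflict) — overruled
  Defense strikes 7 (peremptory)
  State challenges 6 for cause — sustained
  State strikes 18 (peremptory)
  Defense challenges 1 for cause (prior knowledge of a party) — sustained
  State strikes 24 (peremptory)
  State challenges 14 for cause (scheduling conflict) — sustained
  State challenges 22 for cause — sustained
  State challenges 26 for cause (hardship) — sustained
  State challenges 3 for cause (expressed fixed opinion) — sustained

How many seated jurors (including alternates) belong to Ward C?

3

Removed: #1, #3, #6, #7, #14, #17, #18, #22, #24, #26.
Seated (13 incl. alternates): #2, #4, #5, #8, #9, #10, #11, #12, #13, #15, #16, #19, #20.
Of those, in Ward C: #4, #12, #15 → 3.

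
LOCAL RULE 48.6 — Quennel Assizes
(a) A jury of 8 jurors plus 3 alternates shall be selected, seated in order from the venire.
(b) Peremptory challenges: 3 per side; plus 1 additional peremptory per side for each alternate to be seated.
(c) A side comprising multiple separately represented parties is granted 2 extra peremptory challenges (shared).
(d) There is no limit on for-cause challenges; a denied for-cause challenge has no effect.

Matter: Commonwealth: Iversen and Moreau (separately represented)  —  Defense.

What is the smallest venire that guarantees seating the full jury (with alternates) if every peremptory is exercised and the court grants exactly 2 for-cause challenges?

27

Seats to fill: 8 + 3 alternates = 11.
Peremptories — Commonwealth: 3 + 1×3 + 2 = 8; Defense: 3 + 1×3 = 6; total 14.
For-cause removals: 2.
Minimum venire: 11 + 14 + 2 = 27.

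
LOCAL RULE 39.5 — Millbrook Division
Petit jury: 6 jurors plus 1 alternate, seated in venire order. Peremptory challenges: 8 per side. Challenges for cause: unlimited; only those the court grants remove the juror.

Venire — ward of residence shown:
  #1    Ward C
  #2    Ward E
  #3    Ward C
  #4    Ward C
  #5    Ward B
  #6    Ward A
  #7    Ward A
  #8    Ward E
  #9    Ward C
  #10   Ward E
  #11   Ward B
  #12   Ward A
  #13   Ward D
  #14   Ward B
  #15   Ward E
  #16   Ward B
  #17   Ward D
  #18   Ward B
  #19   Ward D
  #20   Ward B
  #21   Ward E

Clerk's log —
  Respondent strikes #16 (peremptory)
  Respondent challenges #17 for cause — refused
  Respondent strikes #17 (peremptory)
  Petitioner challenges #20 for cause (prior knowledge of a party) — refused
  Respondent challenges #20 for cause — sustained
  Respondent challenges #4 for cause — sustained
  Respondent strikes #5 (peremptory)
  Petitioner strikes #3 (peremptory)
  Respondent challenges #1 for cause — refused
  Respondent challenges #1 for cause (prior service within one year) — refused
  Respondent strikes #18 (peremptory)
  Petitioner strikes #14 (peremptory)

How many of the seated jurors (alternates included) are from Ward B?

Removed: #3, #4, #5, #14, #16, #17, #18, #20.
Seated (7 incl. alternates): #1, #2, #6, #7, #8, #9, #10.
None of those are in Ward B → 0.

0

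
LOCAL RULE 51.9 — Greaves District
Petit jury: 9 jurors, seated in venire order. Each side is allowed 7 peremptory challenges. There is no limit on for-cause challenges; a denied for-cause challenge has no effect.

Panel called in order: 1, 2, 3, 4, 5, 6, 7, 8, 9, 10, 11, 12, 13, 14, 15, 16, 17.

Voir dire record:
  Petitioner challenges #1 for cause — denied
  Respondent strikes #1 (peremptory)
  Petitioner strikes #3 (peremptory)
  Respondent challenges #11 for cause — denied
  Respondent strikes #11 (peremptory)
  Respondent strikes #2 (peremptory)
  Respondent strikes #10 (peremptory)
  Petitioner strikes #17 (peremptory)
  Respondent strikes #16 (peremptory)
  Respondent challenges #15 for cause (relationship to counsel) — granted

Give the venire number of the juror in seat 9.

Removed: #1, #2, #3, #10, #11, #15, #16, #17.
Seating in order: seats 1–9 → #4, #5, #6, #7, #8, #9, #12, #13, #14.
So seat 9 is #14.

14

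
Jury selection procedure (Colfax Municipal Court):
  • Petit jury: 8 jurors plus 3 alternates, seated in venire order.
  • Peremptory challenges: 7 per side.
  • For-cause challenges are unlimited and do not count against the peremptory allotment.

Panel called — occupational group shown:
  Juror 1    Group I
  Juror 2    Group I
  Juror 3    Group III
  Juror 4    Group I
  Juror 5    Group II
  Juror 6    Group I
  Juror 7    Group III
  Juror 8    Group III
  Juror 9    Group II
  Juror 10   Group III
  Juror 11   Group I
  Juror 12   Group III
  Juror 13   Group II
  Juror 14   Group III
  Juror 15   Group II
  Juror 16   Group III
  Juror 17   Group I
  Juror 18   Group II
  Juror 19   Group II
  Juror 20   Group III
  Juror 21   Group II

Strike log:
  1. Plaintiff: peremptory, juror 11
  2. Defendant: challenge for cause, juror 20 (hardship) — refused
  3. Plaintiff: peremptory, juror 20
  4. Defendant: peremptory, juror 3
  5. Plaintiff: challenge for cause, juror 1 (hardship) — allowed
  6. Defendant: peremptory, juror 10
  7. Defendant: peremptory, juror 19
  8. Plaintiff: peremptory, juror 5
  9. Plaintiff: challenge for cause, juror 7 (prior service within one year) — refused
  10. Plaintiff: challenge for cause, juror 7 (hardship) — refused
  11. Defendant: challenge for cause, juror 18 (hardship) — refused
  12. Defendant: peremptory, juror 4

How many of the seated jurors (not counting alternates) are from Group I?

2

Removed: #1, #3, #4, #5, #10, #11, #19, #20.
Seated jurors 1–8: #2, #6, #7, #8, #9, #12, #13, #14 (alternates #15, #16, #17 not counted).
Of those, in Group I: #2, #6 → 2.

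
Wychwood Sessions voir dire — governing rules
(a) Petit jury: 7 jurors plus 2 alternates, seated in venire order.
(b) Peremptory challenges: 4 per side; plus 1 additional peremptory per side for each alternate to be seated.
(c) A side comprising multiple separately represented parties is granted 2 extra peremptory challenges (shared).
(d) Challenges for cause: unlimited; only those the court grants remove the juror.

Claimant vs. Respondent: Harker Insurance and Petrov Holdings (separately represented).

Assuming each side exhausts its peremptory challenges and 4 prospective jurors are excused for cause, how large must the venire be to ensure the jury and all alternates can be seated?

27

Seats to fill: 7 + 2 alternates = 9.
Peremptories — Claimant: 4 + 1×2 = 6; Respondent: 4 + 1×2 + 2 = 8; total 14.
For-cause removals: 4.
Minimum venire: 9 + 14 + 4 = 27.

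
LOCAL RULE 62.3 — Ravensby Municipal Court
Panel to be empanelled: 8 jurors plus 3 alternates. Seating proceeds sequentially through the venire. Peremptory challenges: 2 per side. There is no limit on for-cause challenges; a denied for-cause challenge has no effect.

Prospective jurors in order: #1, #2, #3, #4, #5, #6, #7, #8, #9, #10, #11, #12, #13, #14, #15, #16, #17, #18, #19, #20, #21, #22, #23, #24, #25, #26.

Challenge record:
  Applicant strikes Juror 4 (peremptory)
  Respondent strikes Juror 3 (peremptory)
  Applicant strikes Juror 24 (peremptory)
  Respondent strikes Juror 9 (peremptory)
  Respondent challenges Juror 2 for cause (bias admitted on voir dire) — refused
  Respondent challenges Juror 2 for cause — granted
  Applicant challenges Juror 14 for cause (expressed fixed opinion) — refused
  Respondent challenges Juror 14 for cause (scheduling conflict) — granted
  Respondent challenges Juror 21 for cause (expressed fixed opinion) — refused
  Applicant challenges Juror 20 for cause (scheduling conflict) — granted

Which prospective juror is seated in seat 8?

12

Removed: #2, #3, #4, #9, #14, #20, #24. (#21 stays — for-cause denied.)
Seating in order: seats 1–8 → #1, #5, #6, #7, #8, #10, #11, #12; alternates → #13, #15, #16.
So seat 8 is #12.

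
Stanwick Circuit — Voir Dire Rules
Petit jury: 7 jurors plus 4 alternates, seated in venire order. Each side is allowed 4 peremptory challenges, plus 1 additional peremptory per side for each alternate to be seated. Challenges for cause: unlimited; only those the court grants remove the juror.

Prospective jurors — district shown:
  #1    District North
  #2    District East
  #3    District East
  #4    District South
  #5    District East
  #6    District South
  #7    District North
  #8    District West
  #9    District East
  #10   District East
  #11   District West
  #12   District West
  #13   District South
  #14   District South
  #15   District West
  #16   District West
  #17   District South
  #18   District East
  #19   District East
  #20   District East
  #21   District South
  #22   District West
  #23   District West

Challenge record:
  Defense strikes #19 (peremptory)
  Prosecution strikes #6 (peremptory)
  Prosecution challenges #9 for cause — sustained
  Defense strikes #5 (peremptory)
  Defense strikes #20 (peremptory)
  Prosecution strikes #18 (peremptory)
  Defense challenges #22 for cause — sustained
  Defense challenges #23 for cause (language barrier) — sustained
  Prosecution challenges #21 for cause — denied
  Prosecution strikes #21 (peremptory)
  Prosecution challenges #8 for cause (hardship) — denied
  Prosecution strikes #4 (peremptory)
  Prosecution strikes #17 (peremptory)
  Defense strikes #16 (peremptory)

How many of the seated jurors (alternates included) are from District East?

3

Removed: #4, #5, #6, #9, #16, #17, #18, #19, #20, #21, #22, #23.
Seated (11 incl. alternates): #1, #2, #3, #7, #8, #10, #11, #12, #13, #14, #15.
Of those, in District East: #2, #3, #10 → 3.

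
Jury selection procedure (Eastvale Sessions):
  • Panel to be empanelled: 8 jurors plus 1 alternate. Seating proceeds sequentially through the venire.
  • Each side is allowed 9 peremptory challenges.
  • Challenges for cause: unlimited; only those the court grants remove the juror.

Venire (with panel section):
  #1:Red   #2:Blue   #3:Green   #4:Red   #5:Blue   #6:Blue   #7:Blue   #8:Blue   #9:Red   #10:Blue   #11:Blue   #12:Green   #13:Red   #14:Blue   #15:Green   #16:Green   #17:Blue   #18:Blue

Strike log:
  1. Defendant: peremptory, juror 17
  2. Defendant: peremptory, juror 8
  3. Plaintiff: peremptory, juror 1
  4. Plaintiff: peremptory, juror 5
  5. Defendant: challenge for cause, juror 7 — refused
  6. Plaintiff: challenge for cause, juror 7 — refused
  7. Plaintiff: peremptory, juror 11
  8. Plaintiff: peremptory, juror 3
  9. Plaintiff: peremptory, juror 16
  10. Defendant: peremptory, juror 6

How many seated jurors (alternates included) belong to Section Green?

Removed: #1, #3, #5, #6, #8, #11, #16, #17.
Seated (9 incl. alternates): #2, #4, #7, #9, #10, #12, #13, #14, #15.
Of those, in Section Green: #12, #15 → 2.

2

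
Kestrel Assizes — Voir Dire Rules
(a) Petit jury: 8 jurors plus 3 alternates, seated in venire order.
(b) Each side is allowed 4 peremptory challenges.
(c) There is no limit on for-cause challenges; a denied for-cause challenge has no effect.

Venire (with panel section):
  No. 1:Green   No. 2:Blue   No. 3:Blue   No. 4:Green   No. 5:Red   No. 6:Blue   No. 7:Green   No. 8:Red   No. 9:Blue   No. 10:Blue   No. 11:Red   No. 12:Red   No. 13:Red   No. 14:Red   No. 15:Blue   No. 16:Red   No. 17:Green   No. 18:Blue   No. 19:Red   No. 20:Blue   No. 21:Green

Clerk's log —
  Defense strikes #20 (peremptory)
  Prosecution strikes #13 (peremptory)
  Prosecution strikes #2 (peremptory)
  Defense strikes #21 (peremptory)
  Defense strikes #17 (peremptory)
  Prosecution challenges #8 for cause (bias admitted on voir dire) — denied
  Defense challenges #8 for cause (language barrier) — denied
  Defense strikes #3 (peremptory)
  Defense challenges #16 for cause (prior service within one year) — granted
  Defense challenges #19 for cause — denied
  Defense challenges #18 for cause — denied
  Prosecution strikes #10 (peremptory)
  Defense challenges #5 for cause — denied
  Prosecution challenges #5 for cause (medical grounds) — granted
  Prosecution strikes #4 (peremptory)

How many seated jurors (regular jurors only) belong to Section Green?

Removed: #2, #3, #4, #5, #10, #13, #16, #17, #20, #21.
Seated jurors 1–8: #1, #6, #7, #8, #9, #11, #12, #14 (alternates #15, #18, #19 not counted).
Of those, in Section Green: #1, #7 → 2.

2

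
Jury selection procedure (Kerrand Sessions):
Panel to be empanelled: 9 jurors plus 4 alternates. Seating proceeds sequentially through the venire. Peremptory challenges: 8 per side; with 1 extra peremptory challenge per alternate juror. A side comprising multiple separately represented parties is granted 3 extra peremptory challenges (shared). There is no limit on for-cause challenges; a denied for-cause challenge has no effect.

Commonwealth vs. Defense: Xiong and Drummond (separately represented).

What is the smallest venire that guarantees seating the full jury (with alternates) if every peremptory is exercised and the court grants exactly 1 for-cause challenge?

41

Seats to fill: 9 + 4 alternates = 13.
Peremptories — Commonwealth: 8 + 1×4 = 12; Defense: 8 + 1×4 + 3 = 15; total 27.
For-cause removals: 1.
Minimum venire: 13 + 27 + 1 = 41.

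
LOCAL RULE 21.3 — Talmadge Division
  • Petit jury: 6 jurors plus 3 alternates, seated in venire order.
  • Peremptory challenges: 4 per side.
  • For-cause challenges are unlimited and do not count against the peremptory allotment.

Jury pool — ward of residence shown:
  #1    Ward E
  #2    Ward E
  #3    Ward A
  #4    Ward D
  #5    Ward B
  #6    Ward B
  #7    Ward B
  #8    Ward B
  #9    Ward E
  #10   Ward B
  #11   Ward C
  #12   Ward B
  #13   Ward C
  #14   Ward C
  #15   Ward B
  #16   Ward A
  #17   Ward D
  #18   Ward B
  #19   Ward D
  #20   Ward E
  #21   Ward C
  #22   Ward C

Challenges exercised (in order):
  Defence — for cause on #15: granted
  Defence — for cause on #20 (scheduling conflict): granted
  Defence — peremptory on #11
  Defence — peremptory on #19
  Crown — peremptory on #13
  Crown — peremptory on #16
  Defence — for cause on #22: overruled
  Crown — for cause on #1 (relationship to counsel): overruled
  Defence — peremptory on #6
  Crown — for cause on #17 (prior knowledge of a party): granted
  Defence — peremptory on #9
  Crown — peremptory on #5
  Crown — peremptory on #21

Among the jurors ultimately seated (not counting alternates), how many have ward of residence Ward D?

1

Removed: #5, #6, #9, #11, #13, #15, #16, #17, #19, #20, #21.
Seated jurors 1–6: #1, #2, #3, #4, #7, #8 (alternates #10, #12, #14 not counted).
Of those, in Ward D: #4 → 1.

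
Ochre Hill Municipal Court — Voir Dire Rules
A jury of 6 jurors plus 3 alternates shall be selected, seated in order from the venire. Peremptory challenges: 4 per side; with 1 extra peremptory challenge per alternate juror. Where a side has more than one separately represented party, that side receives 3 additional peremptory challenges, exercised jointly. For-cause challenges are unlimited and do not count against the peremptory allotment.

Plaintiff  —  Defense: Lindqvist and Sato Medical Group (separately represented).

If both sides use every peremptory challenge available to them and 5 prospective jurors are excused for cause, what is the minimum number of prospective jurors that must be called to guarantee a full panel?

31

Seats to fill: 6 + 3 alternates = 9.
Peremptories — Plaintiff: 4 + 1×3 = 7; Defense: 4 + 1×3 + 3 = 10; total 17.
For-cause removals: 5.
Minimum venire: 9 + 17 + 5 = 31.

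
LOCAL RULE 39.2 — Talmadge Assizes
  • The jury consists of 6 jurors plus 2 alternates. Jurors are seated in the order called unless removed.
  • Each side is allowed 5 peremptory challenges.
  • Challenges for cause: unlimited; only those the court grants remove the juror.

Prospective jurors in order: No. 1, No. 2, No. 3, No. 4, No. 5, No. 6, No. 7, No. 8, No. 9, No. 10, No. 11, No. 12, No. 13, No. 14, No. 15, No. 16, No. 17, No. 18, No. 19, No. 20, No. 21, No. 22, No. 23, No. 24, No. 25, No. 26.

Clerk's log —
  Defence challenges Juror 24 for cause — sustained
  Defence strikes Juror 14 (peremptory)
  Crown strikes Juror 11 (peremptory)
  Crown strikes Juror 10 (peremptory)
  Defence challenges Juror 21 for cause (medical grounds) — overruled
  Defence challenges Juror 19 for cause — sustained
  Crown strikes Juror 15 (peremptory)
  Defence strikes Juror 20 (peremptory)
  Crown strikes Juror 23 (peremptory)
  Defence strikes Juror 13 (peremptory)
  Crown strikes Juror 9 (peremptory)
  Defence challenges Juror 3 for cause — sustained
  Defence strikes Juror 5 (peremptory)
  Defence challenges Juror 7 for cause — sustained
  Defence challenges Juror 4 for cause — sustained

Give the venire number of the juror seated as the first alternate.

17

Removed: #3, #4, #5, #7, #9, #10, #11, #13, #14, #15, #19, #20, #23, #24. (#21 stays — for-cause denied.)
Seating in order: seats 1–6 → #1, #2, #6, #8, #12, #16; alternates → #17, #18.
So alternate 1 is #17.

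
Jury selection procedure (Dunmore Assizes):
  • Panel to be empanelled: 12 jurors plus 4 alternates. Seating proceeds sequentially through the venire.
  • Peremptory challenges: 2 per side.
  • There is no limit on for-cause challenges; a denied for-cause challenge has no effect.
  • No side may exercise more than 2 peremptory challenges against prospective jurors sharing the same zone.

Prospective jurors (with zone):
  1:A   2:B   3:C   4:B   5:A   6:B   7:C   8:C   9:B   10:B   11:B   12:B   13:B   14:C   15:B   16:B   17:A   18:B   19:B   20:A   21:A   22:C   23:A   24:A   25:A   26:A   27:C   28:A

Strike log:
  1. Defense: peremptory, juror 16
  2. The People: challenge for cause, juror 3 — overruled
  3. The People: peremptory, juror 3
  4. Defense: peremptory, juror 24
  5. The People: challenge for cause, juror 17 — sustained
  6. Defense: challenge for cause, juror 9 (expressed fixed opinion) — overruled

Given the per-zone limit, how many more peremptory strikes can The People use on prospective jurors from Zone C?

The People peremptories so far: #3 — 1 of 2 used, 1 left overall.
Against Zone C: #3 — 1 used; per-zone cap 2 leaves 1.
Binding limit: min(1, 1) = 1.

1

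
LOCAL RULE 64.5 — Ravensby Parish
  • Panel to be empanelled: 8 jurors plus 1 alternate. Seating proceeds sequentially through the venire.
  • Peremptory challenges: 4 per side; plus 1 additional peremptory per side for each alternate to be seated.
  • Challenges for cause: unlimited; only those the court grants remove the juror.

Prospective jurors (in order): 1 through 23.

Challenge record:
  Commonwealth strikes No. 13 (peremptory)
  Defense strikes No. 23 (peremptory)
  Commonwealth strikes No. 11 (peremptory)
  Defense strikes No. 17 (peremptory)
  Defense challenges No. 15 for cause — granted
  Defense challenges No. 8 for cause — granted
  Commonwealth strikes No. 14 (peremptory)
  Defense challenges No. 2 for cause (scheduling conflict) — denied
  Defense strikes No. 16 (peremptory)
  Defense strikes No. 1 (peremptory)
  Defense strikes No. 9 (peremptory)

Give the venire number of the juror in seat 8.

12

Removed: #1, #8, #9, #11, #13, #14, #15, #16, #17, #23. (#2 stays — for-cause denied.)
Seating in order: seats 1–8 → #2, #3, #4, #5, #6, #7, #10, #12; alternates → #18.
So seat 8 is #12.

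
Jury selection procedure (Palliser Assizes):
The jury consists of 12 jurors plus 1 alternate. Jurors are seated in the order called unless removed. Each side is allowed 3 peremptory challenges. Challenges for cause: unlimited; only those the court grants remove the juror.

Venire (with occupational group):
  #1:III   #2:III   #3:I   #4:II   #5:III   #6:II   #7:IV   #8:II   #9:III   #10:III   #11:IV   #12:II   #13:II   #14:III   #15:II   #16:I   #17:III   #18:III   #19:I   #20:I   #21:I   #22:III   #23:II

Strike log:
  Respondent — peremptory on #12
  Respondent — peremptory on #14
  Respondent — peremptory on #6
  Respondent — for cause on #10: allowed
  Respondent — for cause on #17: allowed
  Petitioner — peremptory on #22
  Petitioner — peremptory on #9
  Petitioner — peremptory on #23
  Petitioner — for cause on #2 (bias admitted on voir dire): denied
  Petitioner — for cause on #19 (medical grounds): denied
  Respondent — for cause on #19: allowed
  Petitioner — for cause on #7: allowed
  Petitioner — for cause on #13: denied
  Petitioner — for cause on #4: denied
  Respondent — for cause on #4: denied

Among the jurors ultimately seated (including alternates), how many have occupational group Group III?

4

Removed: #6, #7, #9, #10, #12, #14, #17, #19, #22, #23.
Seated (13 incl. alternates): #1, #2, #3, #4, #5, #8, #11, #13, #15, #16, #18, #20, #21.
Of those, in Group III: #1, #2, #5, #18 → 4.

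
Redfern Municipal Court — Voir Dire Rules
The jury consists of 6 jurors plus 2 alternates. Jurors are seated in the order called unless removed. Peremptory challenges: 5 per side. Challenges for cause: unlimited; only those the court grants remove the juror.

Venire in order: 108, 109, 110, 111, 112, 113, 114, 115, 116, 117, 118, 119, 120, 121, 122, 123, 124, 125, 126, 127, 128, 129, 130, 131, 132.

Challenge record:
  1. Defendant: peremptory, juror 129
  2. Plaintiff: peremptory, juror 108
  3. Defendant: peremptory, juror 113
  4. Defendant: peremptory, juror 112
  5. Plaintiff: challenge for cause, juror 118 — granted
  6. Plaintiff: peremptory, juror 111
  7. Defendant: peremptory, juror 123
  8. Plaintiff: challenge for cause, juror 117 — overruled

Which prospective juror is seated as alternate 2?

Removed: #108, #111, #112, #113, #118, #123, #129. (#117 stays — for-cause denied.)
Filling seats in venire order through position 8: #109, #110, #114, #115, #116, #117, #119, #120.
So alternate 2 is #120.

120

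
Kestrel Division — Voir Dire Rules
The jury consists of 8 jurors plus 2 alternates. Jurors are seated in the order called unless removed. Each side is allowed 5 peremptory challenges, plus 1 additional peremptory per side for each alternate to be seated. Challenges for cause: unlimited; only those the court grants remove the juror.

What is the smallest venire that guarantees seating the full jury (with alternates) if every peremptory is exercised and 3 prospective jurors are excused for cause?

Seats to fill: 8 + 2 alternates = 10.
Peremptories: 5 + 1×2 = 7 per side × 2 sides = 14.
For-cause removals: 3.
Minimum venire: 10 + 14 + 3 = 27.

27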